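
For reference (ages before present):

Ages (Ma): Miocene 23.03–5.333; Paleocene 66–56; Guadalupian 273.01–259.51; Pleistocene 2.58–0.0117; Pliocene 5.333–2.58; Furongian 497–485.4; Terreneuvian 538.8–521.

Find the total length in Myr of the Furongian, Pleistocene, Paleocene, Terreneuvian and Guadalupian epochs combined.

Duration is start − end for each: (497 − 485.4) + (2.58 − 0.0117) + (66 − 56) + (538.8 − 521) + (273.01 − 259.51).
That is 11.6 + 2.5683 + 10 + 17.8 + 13.5, which totals 55.4683 million years.

55.4683 million years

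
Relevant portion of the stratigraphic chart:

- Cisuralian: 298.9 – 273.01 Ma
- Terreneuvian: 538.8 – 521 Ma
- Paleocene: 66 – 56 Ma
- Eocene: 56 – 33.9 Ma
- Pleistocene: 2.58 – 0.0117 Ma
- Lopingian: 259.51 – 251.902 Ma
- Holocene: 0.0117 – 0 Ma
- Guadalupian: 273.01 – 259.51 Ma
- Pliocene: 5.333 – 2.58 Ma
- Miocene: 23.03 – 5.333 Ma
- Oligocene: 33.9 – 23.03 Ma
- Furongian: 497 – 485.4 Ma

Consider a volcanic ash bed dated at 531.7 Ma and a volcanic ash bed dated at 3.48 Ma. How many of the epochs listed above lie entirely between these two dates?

8

531.7 Ma sits inside the Terreneuvian (538.8–521) and 3.48 Ma inside the Pliocene (5.333–2.58); neither of those is wholly between the two dates.
The listed epochs lying completely between them are Furongian, Cisuralian, Guadalupian, Lopingian, Paleocene, Eocene, Oligocene, Miocene — 8 in all.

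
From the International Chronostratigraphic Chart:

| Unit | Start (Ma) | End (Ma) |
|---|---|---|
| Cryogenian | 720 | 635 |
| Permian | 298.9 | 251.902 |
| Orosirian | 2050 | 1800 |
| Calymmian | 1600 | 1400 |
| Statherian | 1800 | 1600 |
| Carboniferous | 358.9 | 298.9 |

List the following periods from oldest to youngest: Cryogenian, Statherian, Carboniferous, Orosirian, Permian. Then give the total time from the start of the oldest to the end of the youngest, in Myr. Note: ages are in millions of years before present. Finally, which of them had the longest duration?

Start ages (Ma): Orosirian 2050, Statherian 1800, Cryogenian 720, Carboniferous 358.9, Permian 298.9.
Ordered oldest to youngest: Orosirian, Statherian, Cryogenian, Carboniferous, Permian.
Span = 2050 − 251.902 = 1798.098 Myr.
Durations: Permian 46.998, Orosirian 250, Carboniferous 60, Statherian 200, Cryogenian 85 → longest is Orosirian (250 Myr).

Orosirian → Statherian → Cryogenian → Carboniferous → Permian; total span 1798.098 Myr; longest is Orosirian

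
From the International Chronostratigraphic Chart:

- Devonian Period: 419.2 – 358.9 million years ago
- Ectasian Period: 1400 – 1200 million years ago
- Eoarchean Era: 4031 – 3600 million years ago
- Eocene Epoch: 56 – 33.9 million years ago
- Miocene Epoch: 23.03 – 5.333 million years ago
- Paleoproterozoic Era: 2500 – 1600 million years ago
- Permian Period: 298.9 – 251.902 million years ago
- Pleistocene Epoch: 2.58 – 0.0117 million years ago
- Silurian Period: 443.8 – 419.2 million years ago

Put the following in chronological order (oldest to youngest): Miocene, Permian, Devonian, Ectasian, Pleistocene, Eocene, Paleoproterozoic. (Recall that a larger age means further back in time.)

Paleoproterozoic, Ectasian, Devonian, Permian, Eocene, Miocene, Pleistocene

Sorting by start age (descending Ma, since larger Ma = older): Paleoproterozoic start 2500, Ectasian start 1400, Devonian start 419.2, Permian start 298.9, Eocene start 56, Miocene start 23.03, Pleistocene start 2.58.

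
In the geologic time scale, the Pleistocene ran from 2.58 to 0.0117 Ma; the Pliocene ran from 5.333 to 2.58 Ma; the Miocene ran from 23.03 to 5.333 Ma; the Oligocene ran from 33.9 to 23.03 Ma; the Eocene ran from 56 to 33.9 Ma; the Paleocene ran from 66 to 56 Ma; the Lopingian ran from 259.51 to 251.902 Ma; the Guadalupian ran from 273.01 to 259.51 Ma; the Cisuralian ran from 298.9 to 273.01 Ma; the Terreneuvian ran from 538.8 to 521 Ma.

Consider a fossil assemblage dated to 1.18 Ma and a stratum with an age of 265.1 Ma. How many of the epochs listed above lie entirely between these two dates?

The older date is 265.1 Ma and the younger is 1.18 Ma.
Epochs with start < 265.1 and end > 1.18 Ma: Lopingian (259.51–251.902), Paleocene (66–56), Eocene (56–33.9), Oligocene (33.9–23.03), Miocene (23.03–5.333), Pliocene (5.333–2.58).
That is 6 complete epochs.

6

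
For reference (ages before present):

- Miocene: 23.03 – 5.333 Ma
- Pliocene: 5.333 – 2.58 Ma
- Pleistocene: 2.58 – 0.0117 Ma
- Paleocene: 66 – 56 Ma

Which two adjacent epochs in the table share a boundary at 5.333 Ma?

Miocene and Pliocene

The Miocene ends at 5.333 Ma and the Pliocene begins at 5.333 Ma, so they share that boundary.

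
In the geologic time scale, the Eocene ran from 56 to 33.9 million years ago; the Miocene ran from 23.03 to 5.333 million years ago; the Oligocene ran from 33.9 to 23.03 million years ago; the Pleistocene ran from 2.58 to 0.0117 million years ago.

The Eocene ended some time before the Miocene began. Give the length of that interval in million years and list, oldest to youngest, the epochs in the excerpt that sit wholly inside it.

The Eocene closes at 33.9 Ma and the Miocene opens at 23.03 Ma, so the interval is 33.9 − 23.03 = 10.87 Myr.
An epoch fits inside if it starts at or after 33.9 Ma and ends at or before 23.03 Ma; oldest first that gives Oligocene.

10.87 million years; Oligocene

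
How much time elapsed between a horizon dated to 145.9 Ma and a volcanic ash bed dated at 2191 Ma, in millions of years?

2045.1 million years

2191 − 145.9 = 2045.1 million years.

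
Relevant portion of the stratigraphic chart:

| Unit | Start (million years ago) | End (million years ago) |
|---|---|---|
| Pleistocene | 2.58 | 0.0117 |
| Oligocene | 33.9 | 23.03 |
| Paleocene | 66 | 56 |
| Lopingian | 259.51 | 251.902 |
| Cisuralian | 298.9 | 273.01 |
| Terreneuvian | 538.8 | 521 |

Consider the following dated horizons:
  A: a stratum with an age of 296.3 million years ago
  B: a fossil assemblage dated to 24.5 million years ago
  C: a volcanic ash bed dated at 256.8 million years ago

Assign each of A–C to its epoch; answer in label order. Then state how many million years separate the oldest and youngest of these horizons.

A — Cisuralian; B — Oligocene; C — Lopingian; span 271.8 million years

Match each age against the start–end ranges in the excerpt: A = 296.3 Ma → Cisuralian (298.9–273.01); B = 24.5 Ma → Oligocene (33.9–23.03); C = 256.8 Ma → Lopingian (259.51–251.902).
The largest age is 296.3 Ma and the smallest is 24.5 Ma; their difference is 271.8 Myr.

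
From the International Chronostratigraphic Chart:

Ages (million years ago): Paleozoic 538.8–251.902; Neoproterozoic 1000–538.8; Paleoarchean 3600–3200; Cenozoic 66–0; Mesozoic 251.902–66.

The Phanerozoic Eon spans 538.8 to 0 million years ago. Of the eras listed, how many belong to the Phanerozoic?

3

Eras inside 538.8–0 Ma: Paleozoic, Mesozoic, Cenozoic — 3 in total.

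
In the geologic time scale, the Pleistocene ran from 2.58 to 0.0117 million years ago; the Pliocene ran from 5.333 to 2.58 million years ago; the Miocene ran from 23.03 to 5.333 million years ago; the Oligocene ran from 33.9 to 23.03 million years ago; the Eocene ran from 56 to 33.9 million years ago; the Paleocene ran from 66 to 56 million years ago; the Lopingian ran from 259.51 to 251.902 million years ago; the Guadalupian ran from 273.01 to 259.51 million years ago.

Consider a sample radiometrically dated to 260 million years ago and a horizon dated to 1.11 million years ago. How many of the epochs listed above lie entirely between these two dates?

260 Ma sits inside the Guadalupian (273.01–259.51) and 1.11 Ma inside the Pleistocene (2.58–0.0117); neither of those is wholly between the two dates.
The listed epochs lying completely between them are Lopingian, Paleocene, Eocene, Oligocene, Miocene, Pliocene — 6 in all.

6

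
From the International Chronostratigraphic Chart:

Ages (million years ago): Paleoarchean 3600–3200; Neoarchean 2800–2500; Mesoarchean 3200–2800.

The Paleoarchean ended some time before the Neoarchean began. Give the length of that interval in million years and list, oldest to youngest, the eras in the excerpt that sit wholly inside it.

The Paleoarchean closes at 3200 Ma and the Neoarchean opens at 2800 Ma, so the interval is 3200 − 2800 = 400 Myr.
An era fits inside if it starts at or after 3200 Ma and ends at or before 2800 Ma; oldest first that gives Mesoarchean.

400 million years; Mesoarchean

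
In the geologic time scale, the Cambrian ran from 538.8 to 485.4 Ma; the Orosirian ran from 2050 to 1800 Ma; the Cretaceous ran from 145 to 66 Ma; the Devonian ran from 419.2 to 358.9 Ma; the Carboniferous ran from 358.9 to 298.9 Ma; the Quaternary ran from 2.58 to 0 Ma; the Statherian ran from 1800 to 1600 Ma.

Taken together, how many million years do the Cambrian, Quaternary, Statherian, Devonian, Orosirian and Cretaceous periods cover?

645.28 million years

Duration is start − end for each: (538.8 − 485.4) + (2.58 − 0) + (1800 − 1600) + (419.2 − 358.9) + (2050 − 1800) + (145 − 66).
That is 53.4 + 2.58 + 200 + 60.3 + 250 + 79, which totals 645.28 million years.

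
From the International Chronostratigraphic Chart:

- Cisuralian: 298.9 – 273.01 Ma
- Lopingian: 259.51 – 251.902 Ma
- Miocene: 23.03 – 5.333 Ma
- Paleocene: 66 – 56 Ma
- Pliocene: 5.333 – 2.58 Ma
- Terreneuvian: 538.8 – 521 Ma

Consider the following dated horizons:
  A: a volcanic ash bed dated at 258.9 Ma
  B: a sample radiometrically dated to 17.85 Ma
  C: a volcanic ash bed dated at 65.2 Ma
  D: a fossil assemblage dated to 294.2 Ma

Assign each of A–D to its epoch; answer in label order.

A — Lopingian; B — Miocene; C — Paleocene; D — Cisuralian

A: 258.9 Ma lies in 259.51–251.902 Ma, so Lopingian.
B: 17.85 Ma lies in 23.03–5.333 Ma, so Miocene.
C: 65.2 Ma lies in 66–56 Ma, so Paleocene.
D: 294.2 Ma lies in 298.9–273.01 Ma, so Cisuralian.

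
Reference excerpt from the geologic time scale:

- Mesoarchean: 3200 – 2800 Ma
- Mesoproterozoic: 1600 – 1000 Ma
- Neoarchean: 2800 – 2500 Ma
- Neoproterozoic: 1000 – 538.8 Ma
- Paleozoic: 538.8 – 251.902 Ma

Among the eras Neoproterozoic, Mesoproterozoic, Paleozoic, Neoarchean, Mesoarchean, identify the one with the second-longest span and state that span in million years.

Neoproterozoic, 461.2 million years

Durations: Neoproterozoic 461.2; Mesoproterozoic 600; Paleozoic 286.898; Neoarchean 300; Mesoarchean 400 Myr.
Sorted longest-first: Mesoproterozoic (600), Neoproterozoic (461.2), Mesoarchean (400), Neoarchean (300), Paleozoic (286.898).
The second longest is Neoproterozoic at 461.2 Myr.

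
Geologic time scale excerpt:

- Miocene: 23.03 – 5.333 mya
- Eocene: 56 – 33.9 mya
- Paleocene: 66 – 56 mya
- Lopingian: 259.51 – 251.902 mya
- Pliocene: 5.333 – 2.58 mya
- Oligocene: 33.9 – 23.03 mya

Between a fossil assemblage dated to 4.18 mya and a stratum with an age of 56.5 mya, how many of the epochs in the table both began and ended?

3

The older date is 56.5 Ma and the younger is 4.18 Ma.
Epochs with start < 56.5 and end > 4.18 Ma: Eocene (56–33.9), Oligocene (33.9–23.03), Miocene (23.03–5.333).
That is 3 complete epochs.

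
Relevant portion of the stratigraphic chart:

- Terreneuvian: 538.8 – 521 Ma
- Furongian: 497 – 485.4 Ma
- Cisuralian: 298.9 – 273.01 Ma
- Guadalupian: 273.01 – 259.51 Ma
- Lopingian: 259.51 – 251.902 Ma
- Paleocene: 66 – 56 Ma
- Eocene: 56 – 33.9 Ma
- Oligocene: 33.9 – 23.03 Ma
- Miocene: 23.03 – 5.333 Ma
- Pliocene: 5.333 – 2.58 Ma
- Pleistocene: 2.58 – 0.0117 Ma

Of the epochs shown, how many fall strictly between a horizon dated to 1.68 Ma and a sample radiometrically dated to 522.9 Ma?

9

522.9 Ma sits inside the Terreneuvian (538.8–521) and 1.68 Ma inside the Pleistocene (2.58–0.0117); neither of those is wholly between the two dates.
The listed epochs lying completely between them are Furongian, Cisuralian, Guadalupian, Lopingian, Paleocene, Eocene, Oligocene, Miocene, Pliocene — 9 in all.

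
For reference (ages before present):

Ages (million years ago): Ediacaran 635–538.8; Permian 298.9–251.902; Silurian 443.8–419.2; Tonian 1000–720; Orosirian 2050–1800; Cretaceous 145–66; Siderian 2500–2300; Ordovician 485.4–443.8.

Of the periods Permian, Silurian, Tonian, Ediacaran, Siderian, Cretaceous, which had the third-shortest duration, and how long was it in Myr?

Start − end for each: Permian 298.9 − 251.902 = 46.998; Silurian 443.8 − 419.2 = 24.6; Tonian 1000 − 720 = 280; Ediacaran 635 − 538.8 = 96.2; Siderian 2500 − 2300 = 200; Cretaceous 145 − 66 = 79.
Ranking these from shortest: Silurian < Permian < Cretaceous < Ediacaran < Siderian < Tonian.
Position 3 in that ranking is Cretaceous, which lasted 79 Myr.

Cretaceous, 79 million years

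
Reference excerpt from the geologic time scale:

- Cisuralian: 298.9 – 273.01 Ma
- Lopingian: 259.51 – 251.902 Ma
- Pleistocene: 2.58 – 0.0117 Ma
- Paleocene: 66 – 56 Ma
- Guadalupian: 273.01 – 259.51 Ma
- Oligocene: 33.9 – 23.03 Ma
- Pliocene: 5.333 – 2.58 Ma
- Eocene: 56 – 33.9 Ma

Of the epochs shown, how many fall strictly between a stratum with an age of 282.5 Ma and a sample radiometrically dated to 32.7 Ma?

The older date is 282.5 Ma and the younger is 32.7 Ma.
Epochs with start < 282.5 and end > 32.7 Ma: Guadalupian (273.01–259.51), Lopingian (259.51–251.902), Paleocene (66–56), Eocene (56–33.9).
That is 4 complete epochs.

4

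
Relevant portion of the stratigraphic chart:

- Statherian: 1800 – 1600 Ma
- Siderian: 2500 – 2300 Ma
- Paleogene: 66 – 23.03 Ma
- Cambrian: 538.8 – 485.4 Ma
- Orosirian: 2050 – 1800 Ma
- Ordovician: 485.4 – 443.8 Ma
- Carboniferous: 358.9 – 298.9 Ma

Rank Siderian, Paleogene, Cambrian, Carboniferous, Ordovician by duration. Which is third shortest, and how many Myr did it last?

Durations: Siderian 200; Paleogene 42.97; Cambrian 53.4; Carboniferous 60; Ordovician 41.6 Myr.
Sorted shortest-first: Ordovician (41.6), Paleogene (42.97), Cambrian (53.4), Carboniferous (60), Siderian (200).
The third shortest is Cambrian at 53.4 Myr.

Cambrian, 53.4 million years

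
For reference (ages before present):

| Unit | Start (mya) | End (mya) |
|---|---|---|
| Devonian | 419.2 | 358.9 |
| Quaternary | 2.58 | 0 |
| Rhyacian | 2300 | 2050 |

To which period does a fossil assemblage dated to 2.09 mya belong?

Quaternary

2.09 Ma lies between 2.58 and 0 Ma, so it falls in the Quaternary.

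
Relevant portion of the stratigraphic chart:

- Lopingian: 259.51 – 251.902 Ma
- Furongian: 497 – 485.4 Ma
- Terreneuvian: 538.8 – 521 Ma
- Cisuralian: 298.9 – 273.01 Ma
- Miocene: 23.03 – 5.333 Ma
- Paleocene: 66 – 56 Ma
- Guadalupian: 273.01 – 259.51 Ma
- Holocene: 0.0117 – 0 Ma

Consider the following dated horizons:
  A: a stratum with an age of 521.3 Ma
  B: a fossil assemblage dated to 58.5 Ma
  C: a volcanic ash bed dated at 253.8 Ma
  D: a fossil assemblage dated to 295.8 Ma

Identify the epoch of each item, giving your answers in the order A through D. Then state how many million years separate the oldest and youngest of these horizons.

A: 521.3 Ma lies in 538.8–521 Ma, so Terreneuvian.
B: 58.5 Ma lies in 66–56 Ma, so Paleocene.
C: 253.8 Ma lies in 259.51–251.902 Ma, so Lopingian.
D: 295.8 Ma lies in 298.9–273.01 Ma, so Cisuralian.
Oldest = 521.3 Ma, youngest = 58.5 Ma → span 462.8 Myr.

A — Terreneuvian; B — Paleocene; C — Lopingian; D — Cisuralian; span 462.8 million years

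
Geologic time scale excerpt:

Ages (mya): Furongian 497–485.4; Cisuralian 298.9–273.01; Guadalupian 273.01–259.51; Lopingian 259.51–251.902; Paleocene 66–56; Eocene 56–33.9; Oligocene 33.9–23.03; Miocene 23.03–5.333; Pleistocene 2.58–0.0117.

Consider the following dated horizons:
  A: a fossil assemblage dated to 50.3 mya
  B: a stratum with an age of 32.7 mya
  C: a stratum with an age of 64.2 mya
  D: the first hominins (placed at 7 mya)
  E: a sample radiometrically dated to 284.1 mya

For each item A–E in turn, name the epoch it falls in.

A — Eocene; B — Oligocene; C — Paleocene; D — Miocene; E — Cisuralian

A: 50.3 Ma lies in 56–33.9 Ma, so Eocene.
B: 32.7 Ma lies in 33.9–23.03 Ma, so Oligocene.
C: 64.2 Ma lies in 66–56 Ma, so Paleocene.
D: 7 Ma lies in 23.03–5.333 Ma, so Miocene.
E: 284.1 Ma lies in 298.9–273.01 Ma, so Cisuralian.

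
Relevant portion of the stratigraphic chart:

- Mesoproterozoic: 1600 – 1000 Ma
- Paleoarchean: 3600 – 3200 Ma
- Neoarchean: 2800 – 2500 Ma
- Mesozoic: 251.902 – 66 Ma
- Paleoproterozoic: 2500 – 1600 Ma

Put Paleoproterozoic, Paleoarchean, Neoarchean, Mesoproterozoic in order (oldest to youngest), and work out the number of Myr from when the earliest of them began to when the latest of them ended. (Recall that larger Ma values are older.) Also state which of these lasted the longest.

Paleoarchean → Neoarchean → Paleoproterozoic → Mesoproterozoic; total span 2600 Myr; longest is Paleoproterozoic

Start ages (Ma): Paleoarchean 3600, Neoarchean 2800, Paleoproterozoic 2500, Mesoproterozoic 1600.
Ordered oldest to youngest: Paleoarchean, Neoarchean, Paleoproterozoic, Mesoproterozoic.
Span = 3600 − 1000 = 2600 Myr.
Durations: Mesoproterozoic 600, Neoarchean 300, Paleoproterozoic 900, Paleoarchean 400 → longest is Paleoproterozoic (900 Myr).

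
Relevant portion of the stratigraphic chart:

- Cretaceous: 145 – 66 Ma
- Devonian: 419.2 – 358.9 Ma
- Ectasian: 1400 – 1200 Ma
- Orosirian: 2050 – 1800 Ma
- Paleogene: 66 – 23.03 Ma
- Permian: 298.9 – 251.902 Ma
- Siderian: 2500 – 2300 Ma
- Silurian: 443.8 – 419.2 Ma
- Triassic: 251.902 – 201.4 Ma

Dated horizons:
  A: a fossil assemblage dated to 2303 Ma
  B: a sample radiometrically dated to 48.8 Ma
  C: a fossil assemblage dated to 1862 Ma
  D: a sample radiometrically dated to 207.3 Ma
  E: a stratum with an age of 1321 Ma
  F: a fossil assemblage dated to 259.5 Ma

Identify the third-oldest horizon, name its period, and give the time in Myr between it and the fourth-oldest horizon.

Larger Ma means older, so oldest first: A 2303 > C 1862 > E 1321 > F 259.5 > D 207.3 > B 48.8.
Counting 3 along gives E (1321 Ma); the excerpt puts that inside the Ectasian, 1400–1200 Ma.
Next in line is F (259.5 Ma), and 1321 − 259.5 = 1061.5 Myr.

E, in the Ectasian; 1061.5 million years to F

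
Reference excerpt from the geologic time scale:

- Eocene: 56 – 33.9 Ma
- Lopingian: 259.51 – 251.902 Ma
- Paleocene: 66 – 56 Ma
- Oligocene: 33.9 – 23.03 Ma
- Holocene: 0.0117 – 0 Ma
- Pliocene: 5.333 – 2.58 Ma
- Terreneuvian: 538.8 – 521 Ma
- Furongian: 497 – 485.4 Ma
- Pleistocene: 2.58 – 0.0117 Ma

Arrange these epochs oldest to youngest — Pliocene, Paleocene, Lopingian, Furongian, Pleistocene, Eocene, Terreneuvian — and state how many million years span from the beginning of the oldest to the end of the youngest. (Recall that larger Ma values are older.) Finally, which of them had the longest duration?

Start ages (Ma): Terreneuvian 538.8, Furongian 497, Lopingian 259.51, Paleocene 66, Eocene 56, Pliocene 5.333, Pleistocene 2.58.
Ordered oldest to youngest: Terreneuvian, Furongian, Lopingian, Paleocene, Eocene, Pliocene, Pleistocene.
Span = 538.8 − 0.0117 = 538.7883 Myr.
Durations: Terreneuvian 17.8, Furongian 11.6, Pliocene 2.753, Pleistocene 2.5683, Eocene 22.1, Lopingian 7.608, Paleocene 10 → longest is Eocene (22.1 Myr).

Terreneuvian → Furongian → Lopingian → Paleocene → Eocene → Pliocene → Pleistocene; total span 538.7883 Myr; longest is Eocene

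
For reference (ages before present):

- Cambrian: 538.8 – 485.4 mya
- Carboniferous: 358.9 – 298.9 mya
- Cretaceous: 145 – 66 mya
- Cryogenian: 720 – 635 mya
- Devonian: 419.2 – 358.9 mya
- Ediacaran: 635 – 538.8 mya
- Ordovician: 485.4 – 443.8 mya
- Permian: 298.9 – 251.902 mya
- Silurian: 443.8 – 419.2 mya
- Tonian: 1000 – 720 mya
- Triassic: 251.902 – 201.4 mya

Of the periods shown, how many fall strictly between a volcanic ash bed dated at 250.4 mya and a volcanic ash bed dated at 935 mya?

935 Ma sits inside the Tonian (1000–720) and 250.4 Ma inside the Triassic (251.902–201.4); neither of those is wholly between the two dates.
The listed periods lying completely between them are Cryogenian, Ediacaran, Cambrian, Ordovician, Silurian, Devonian, Carboniferous, Permian — 8 in all.

8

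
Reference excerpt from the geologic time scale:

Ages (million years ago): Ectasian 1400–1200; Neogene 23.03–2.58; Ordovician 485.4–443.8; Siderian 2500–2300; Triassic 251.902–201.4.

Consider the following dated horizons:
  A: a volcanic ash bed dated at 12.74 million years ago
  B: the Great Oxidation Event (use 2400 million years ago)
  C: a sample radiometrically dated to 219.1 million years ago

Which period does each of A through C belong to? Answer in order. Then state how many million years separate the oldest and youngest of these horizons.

A: 12.74 Ma lies in 23.03–2.58 Ma, so Neogene.
B: 2400 Ma lies in 2500–2300 Ma, so Siderian.
C: 219.1 Ma lies in 251.902–201.4 Ma, so Triassic.
Oldest = 2400 Ma, youngest = 12.74 Ma → span 2387.26 Myr.

A — Neogene; B — Siderian; C — Triassic; span 2387.26 million years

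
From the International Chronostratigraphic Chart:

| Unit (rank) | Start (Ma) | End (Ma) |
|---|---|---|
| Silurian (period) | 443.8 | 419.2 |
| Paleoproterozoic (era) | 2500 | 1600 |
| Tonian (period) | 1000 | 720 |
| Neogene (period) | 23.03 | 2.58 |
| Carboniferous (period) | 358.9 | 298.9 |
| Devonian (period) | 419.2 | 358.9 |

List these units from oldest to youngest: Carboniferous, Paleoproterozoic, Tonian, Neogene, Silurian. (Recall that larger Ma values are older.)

Read off each span (Ma): Carboniferous 358.9–298.9; Paleoproterozoic 2500–1600; Tonian 1000–720; Neogene 23.03–2.58; Silurian 443.8–419.2.
Larger Ma is older, so oldest→youngest is Paleoproterozoic, Tonian, Silurian, Carboniferous, Neogene.

Paleoproterozoic, Tonian, Silurian, Carboniferous, Neogene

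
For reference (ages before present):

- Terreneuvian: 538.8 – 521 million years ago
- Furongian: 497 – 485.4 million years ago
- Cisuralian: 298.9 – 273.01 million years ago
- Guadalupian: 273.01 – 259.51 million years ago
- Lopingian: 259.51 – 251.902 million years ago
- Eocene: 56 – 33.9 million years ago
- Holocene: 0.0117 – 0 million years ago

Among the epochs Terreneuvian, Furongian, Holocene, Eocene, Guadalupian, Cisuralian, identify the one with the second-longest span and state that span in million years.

Eocene, 22.1 million years

Start − end for each: Terreneuvian 538.8 − 521 = 17.8; Furongian 497 − 485.4 = 11.6; Holocene 0.0117 − 0 = 0.0117; Eocene 56 − 33.9 = 22.1; Guadalupian 273.01 − 259.51 = 13.5; Cisuralian 298.9 − 273.01 = 25.89.
Ranking these from longest: Cisuralian > Eocene > Terreneuvian > Guadalupian > Furongian > Holocene.
Position 2 in that ranking is Eocene, which lasted 22.1 Myr.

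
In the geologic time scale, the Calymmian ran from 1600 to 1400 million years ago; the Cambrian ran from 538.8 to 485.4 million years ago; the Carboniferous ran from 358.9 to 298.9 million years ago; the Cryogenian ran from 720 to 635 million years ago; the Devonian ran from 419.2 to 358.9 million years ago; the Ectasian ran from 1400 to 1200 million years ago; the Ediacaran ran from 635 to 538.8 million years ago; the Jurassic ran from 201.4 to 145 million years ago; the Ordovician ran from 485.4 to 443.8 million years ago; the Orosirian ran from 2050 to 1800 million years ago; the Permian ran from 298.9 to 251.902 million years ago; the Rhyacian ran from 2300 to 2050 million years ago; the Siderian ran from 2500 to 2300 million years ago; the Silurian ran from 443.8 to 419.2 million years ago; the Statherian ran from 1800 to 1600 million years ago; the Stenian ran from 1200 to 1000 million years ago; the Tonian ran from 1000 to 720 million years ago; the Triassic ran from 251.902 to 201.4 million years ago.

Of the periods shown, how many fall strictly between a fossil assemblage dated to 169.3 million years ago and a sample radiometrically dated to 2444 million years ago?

16

The older date is 2444 Ma and the younger is 169.3 Ma.
Periods with start < 2444 and end > 169.3 Ma: Rhyacian (2300–2050), Orosirian (2050–1800), Statherian (1800–1600), Calymmian (1600–1400), Ectasian (1400–1200), Stenian (1200–1000), Tonian (1000–720), Cryogenian (720–635), Ediacaran (635–538.8), Cambrian (538.8–485.4), Ordovician (485.4–443.8), Silurian (443.8–419.2), Devonian (419.2–358.9), Carboniferous (358.9–298.9), Permian (298.9–251.902), Triassic (251.902–201.4).
That is 16 complete periods.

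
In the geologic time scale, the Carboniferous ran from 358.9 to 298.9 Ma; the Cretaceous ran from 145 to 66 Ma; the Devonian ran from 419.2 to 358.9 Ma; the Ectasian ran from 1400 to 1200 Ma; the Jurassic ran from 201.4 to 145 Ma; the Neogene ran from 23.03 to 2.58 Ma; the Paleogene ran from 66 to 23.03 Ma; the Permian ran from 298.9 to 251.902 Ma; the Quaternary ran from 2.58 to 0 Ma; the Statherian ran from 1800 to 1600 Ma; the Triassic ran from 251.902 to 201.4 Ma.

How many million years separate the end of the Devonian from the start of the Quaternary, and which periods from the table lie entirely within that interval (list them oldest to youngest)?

356.32 million years; Carboniferous, Permian, Triassic, Jurassic, Cretaceous, Paleogene, Neogene

The Devonian closes at 358.9 Ma and the Quaternary opens at 2.58 Ma, so the interval is 358.9 − 2.58 = 356.32 Myr.
A period fits inside if it starts at or after 358.9 Ma and ends at or before 2.58 Ma; oldest first that gives Carboniferous, Permian, Triassic, Jurassic, Cretaceous, Paleogene, Neogene.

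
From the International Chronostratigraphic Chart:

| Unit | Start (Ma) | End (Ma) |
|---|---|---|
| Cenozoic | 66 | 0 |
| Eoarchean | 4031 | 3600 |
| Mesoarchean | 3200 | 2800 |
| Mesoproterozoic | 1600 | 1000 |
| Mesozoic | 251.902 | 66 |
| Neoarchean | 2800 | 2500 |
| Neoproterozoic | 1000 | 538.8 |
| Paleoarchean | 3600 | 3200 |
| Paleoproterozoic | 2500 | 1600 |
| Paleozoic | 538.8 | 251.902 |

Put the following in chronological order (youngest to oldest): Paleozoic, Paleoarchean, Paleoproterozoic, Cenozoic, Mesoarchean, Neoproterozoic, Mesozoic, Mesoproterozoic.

Sorting by start age (ascending Ma, since larger Ma = older): Cenozoic began 66, Mesozoic began 251.902, Paleozoic began 538.8, Neoproterozoic began 1000, Mesoproterozoic began 1600, Paleoproterozoic began 2500, Mesoarchean began 3200, Paleoarchean began 3600.

Cenozoic → Mesozoic → Paleozoic → Neoproterozoic → Mesoproterozoic → Paleoproterozoic → Mesoarchean → Paleoarchean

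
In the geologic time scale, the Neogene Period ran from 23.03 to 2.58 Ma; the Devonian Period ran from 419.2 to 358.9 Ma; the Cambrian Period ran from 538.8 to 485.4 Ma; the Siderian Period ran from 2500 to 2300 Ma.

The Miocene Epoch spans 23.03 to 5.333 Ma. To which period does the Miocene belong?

The Miocene (23.03–5.333 Ma) lies entirely within 23.03–2.58 Ma, the Neogene Period.

Neogene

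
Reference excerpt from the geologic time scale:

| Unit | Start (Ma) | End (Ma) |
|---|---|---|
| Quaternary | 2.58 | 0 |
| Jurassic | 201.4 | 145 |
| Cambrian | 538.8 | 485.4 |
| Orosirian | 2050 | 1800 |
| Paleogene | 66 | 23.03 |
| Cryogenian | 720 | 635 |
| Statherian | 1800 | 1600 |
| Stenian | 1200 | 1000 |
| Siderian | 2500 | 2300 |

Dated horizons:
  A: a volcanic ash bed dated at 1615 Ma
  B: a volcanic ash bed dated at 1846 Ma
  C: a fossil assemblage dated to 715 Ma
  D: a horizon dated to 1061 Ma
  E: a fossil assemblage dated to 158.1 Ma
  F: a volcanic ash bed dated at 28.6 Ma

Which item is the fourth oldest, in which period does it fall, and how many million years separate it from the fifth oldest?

C, in the Cryogenian; 556.9 million years to E

Larger Ma means older, so oldest first: B 1846 > A 1615 > D 1061 > C 715 > E 158.1 > F 28.6.
Counting 4 along gives C (715 Ma); the excerpt puts that inside the Cryogenian, 720–635 Ma.
Next in line is E (158.1 Ma), and 715 − 158.1 = 556.9 Myr.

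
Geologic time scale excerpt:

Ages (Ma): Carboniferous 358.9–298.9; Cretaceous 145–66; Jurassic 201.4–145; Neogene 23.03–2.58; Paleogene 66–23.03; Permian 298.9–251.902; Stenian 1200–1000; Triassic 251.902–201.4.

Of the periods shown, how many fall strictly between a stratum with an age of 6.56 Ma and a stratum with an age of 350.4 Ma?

The older date is 350.4 Ma and the younger is 6.56 Ma.
Periods with start < 350.4 and end > 6.56 Ma: Permian (298.9–251.902), Triassic (251.902–201.4), Jurassic (201.4–145), Cretaceous (145–66), Paleogene (66–23.03).
That is 5 complete periods.

5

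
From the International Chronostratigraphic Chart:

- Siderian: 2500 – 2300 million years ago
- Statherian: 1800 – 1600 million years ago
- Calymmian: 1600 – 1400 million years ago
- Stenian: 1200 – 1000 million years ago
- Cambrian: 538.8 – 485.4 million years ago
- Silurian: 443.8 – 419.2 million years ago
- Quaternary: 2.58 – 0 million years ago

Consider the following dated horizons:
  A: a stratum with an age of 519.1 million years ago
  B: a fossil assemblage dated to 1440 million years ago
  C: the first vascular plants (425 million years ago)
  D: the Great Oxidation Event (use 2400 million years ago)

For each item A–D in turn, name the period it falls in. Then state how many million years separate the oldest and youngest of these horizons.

A — Cambrian; B — Calymmian; C — Silurian; D — Siderian; span 1975 million years

A: 519.1 Ma lies in 538.8–485.4 Ma, so Cambrian.
B: 1440 Ma lies in 1600–1400 Ma, so Calymmian.
C: 425 Ma lies in 443.8–419.2 Ma, so Silurian.
D: 2400 Ma lies in 2500–2300 Ma, so Siderian.
Oldest = 2400 Ma, youngest = 425 Ma → span 1975 Myr.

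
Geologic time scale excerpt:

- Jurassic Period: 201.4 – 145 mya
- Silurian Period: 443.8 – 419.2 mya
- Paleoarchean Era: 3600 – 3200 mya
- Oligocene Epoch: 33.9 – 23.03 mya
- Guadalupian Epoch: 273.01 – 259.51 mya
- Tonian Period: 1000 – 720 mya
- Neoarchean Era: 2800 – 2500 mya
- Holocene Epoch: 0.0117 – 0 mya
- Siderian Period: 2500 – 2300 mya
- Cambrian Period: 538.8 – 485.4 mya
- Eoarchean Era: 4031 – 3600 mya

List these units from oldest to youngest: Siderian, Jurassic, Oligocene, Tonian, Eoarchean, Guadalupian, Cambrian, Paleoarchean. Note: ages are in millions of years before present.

Sorting by start age (descending Ma, since larger Ma = older): Eoarchean start 4031, Paleoarchean start 3600, Siderian start 2500, Tonian start 1000, Cambrian start 538.8, Guadalupian start 273.01, Jurassic start 201.4, Oligocene start 33.9.

Eoarchean, Paleoarchean, Siderian, Tonian, Cambrian, Guadalupian, Jurassic, Oligocene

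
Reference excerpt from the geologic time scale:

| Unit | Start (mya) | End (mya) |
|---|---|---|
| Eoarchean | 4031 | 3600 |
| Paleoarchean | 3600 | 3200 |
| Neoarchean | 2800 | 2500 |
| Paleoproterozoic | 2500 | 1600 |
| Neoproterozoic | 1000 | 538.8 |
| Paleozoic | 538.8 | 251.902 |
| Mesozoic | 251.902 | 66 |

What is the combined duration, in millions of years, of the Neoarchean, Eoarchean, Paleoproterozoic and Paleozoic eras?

1917.898 million years

Duration is start − end for each: (2800 − 2500) + (4031 − 3600) + (2500 − 1600) + (538.8 − 251.902).
That is 300 + 431 + 900 + 286.898, which totals 1917.898 million years.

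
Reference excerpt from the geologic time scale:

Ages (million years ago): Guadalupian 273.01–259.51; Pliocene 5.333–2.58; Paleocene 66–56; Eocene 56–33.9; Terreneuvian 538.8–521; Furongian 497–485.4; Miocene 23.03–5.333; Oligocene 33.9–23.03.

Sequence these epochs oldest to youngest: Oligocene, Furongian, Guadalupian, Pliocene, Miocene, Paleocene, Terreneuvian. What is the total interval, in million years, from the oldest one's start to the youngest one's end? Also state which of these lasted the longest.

Terreneuvian → Furongian → Guadalupian → Paleocene → Oligocene → Miocene → Pliocene; total span 536.22 Myr; longest is Terreneuvian

Start ages (Ma): Terreneuvian 538.8, Furongian 497, Guadalupian 273.01, Paleocene 66, Oligocene 33.9, Miocene 23.03, Pliocene 5.333.
Ordered oldest to youngest: Terreneuvian, Furongian, Guadalupian, Paleocene, Oligocene, Miocene, Pliocene.
Span = 538.8 − 2.58 = 536.22 Myr.
Durations: Terreneuvian 17.8, Pliocene 2.753, Miocene 17.697, Furongian 11.6, Oligocene 10.87, Paleocene 10, Guadalupian 13.5 → longest is Terreneuvian (17.8 Myr).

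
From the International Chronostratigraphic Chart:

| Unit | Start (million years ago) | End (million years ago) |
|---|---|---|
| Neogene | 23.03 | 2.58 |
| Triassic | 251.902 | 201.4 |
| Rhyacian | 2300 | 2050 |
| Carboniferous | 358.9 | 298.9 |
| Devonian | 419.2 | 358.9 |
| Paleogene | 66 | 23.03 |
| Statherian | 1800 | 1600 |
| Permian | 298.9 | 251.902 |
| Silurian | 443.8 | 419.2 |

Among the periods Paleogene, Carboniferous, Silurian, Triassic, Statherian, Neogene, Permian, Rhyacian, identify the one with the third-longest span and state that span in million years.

Carboniferous, 60 million years

Start − end for each: Paleogene 66 − 23.03 = 42.97; Carboniferous 358.9 − 298.9 = 60; Silurian 443.8 − 419.2 = 24.6; Triassic 251.902 − 201.4 = 50.502; Statherian 1800 − 1600 = 200; Neogene 23.03 − 2.58 = 20.45; Permian 298.9 − 251.902 = 46.998; Rhyacian 2300 − 2050 = 250.
Ranking these from longest: Rhyacian > Statherian > Carboniferous > Triassic > Permian > Paleogene > Silurian > Neogene.
Position 3 in that ranking is Carboniferous, which lasted 60 Myr.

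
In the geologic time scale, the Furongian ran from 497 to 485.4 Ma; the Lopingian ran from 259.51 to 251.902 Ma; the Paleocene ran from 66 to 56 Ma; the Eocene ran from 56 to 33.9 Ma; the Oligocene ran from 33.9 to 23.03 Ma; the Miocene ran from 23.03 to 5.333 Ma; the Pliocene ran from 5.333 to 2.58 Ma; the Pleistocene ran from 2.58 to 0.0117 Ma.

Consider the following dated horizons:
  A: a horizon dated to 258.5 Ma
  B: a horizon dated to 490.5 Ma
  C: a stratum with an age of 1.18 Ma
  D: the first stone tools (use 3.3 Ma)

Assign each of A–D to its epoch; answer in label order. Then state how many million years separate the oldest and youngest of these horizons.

Match each age against the start–end ranges in the excerpt: A = 258.5 Ma → Lopingian (259.51–251.902); B = 490.5 Ma → Furongian (497–485.4); C = 1.18 Ma → Pleistocene (2.58–0.0117); D = 3.3 Ma → Pliocene (5.333–2.58).
The largest age is 490.5 Ma and the smallest is 1.18 Ma; their difference is 489.32 Myr.

A — Lopingian; B — Furongian; C — Pleistocene; D — Pliocene; span 489.32 million years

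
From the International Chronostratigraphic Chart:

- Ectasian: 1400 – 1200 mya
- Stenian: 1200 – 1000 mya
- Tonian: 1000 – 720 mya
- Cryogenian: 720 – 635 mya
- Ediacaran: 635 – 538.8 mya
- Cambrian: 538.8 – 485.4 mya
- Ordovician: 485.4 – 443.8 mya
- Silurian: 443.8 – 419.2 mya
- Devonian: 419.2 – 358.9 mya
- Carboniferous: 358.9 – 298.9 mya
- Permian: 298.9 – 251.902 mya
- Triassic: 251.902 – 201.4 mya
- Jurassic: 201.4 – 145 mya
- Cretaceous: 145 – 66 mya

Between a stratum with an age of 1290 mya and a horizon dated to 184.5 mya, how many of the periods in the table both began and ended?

11

1290 Ma sits inside the Ectasian (1400–1200) and 184.5 Ma inside the Jurassic (201.4–145); neither of those is wholly between the two dates.
The listed periods lying completely between them are Stenian, Tonian, Cryogenian, Ediacaran, Cambrian, Ordovician, Silurian, Devonian, Carboniferous, Permian, Triassic — 11 in all.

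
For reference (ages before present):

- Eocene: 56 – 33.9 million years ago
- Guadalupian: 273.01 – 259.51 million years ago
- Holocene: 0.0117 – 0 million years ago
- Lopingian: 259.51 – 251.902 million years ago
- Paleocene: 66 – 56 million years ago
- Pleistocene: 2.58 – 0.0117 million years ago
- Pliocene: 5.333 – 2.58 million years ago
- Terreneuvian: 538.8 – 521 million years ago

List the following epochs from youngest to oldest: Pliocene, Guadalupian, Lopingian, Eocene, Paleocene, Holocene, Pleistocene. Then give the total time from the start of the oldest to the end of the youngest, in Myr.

Start ages (Ma): Guadalupian 273.01, Lopingian 259.51, Paleocene 66, Eocene 56, Pliocene 5.333, Pleistocene 2.58, Holocene 0.0117.
Ordered youngest to oldest: Holocene, Pleistocene, Pliocene, Eocene, Paleocene, Lopingian, Guadalupian.
Span = 273.01 − 0 = 273.01 Myr.

Holocene, Pleistocene, Pliocene, Eocene, Paleocene, Lopingian, Guadalupian; total span 273.01 Myr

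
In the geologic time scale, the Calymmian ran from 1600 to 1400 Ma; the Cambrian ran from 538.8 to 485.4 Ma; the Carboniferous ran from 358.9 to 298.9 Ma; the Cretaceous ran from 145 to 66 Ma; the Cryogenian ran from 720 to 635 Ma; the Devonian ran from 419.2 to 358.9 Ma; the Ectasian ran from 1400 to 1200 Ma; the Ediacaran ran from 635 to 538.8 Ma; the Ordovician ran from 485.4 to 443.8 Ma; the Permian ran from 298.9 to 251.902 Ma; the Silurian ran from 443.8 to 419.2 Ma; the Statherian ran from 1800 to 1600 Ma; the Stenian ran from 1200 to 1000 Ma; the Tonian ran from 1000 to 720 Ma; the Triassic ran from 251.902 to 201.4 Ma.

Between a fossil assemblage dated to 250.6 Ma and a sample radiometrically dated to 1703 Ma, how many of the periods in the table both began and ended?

1703 Ma sits inside the Statherian (1800–1600) and 250.6 Ma inside the Triassic (251.902–201.4); neither of those is wholly between the two dates.
The listed periods lying completely between them are Calymmian, Ectasian, Stenian, Tonian, Cryogenian, Ediacaran, Cambrian, Ordovician, Silurian, Devonian, Carboniferous, Permian — 12 in all.

12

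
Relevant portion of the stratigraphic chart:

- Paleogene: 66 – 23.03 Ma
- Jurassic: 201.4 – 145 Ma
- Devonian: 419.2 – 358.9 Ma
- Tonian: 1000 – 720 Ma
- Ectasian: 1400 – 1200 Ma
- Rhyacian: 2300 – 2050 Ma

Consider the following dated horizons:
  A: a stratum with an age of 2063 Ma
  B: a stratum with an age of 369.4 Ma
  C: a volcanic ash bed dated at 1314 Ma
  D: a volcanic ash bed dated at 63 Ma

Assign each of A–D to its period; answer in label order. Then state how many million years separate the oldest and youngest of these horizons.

A: 2063 Ma lies in 2300–2050 Ma, so Rhyacian.
B: 369.4 Ma lies in 419.2–358.9 Ma, so Devonian.
C: 1314 Ma lies in 1400–1200 Ma, so Ectasian.
D: 63 Ma lies in 66–23.03 Ma, so Paleogene.
Oldest = 2063 Ma, youngest = 63 Ma → span 2000 Myr.

A — Rhyacian; B — Devonian; C — Ectasian; D — Paleogene; span 2000 million years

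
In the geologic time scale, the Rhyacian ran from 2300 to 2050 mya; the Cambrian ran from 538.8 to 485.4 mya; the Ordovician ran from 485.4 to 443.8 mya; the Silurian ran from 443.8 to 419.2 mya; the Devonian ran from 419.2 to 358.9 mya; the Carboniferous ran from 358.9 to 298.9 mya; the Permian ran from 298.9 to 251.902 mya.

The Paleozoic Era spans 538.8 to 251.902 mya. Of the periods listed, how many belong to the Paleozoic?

Periods inside 538.8–251.902 Ma: Cambrian, Ordovician, Silurian, Devonian, Carboniferous, Permian — 6 in total.

6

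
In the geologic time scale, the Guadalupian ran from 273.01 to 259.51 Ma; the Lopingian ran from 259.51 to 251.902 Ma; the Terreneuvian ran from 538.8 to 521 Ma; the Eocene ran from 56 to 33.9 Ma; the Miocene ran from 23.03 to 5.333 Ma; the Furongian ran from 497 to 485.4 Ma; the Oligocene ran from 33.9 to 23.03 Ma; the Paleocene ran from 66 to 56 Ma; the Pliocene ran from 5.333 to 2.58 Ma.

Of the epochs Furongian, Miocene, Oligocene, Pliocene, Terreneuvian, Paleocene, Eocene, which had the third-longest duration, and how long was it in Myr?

Durations: Furongian 11.6; Miocene 17.697; Oligocene 10.87; Pliocene 2.753; Terreneuvian 17.8; Paleocene 10; Eocene 22.1 Myr.
Sorted longest-first: Eocene (22.1), Terreneuvian (17.8), Miocene (17.697), Furongian (11.6), Oligocene (10.87), Paleocene (10), Pliocene (2.753).
The third longest is Miocene at 17.697 Myr.

Miocene, 17.697 million years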